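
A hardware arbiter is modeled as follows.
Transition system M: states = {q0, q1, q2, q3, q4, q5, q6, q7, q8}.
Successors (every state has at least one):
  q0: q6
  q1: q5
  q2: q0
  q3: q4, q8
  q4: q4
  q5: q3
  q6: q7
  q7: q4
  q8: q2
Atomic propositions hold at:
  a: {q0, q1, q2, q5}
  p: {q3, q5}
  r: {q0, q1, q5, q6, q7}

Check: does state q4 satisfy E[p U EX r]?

Sat(EX r) = {s : some successor in {q0, q1, q5, q6, q7}} = {q0, q1, q2, q6}
E[p U EX r]: least fixpoint, start Z0 = Sat(EX r) = {q0, q1, q2, q6}, add states in Sat(p) with some successor in Z. Already a fixed point.
Sat(E[p U EX r]) = {q0, q1, q2, q6}
q4 ∉ Sat(E[p U EX r]) = {q0, q1, q2, q6}, so the formula does not hold at q4.

No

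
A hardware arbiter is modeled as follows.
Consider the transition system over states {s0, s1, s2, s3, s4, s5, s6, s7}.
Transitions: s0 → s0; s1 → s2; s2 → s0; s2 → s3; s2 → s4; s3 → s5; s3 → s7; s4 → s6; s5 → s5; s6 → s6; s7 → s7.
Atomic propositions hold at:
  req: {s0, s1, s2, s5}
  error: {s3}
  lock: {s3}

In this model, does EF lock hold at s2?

EF lock: least fixpoint, start Z0 = {s3}, add states with some successor in Z. Z1 = {s2, s3}; Z2 = {s1, s2, s3}; fixed.
Sat(EF lock) = {s1, s2, s3}
s2 ∈ Sat(EF lock) = {s1, s2, s3}, so the formula holds at s2.

Yes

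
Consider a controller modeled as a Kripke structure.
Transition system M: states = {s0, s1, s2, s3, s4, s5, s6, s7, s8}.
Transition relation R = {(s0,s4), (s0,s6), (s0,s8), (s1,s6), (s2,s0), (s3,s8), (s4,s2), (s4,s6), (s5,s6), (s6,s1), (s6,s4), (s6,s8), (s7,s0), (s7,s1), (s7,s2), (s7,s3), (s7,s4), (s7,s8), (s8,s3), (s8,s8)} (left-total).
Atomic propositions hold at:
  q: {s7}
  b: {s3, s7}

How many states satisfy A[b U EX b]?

3

Sat(EX b) = {s : some successor in {s3, s7}} = {s7, s8}
A[b U EX b]: least fixpoint, start Z0 = Sat(EX b) = {s7, s8}, add states in Sat(b) with every successor in Z. Z1 = {s3, s7, s8}; fixed.
Sat(A[b U EX b]) = {s3, s7, s8}
|Sat(A[b U EX b])| = |{s3, s7, s8}| = 3.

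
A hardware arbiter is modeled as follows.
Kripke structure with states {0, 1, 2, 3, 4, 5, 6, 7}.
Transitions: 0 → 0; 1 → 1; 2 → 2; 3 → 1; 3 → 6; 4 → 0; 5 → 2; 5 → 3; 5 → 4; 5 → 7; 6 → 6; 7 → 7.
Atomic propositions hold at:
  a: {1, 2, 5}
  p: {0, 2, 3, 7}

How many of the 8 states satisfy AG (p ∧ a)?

Sat(p ∧ a) = {2}
AG (p ∧ a): greatest fixpoint, start Z0 = {2}, keep only states in Sat with every successor in Z. Already a fixed point.
Sat(AG (p ∧ a)) = {2}
|Sat(AG (p ∧ a))| = |{2}| = 1.

1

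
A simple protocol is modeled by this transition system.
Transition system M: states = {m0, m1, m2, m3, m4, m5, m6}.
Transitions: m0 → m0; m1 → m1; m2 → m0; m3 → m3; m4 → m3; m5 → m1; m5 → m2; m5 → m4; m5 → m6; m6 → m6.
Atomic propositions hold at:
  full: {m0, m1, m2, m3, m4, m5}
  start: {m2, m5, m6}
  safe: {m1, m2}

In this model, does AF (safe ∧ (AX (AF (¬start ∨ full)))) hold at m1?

Yes

Sat(¬start) = {m0, m1, m3, m4}
Sat(¬start ∨ full) = {m0, m1, m2, m3, m4, m5}
AF (¬start ∨ full): least fixpoint, start Z0 = {m0, m1, m2, m3, m4, m5}, add states with every successor in Z. Already a fixed point.
Sat(AF (¬start ∨ full)) = {m0, m1, m2, m3, m4, m5}
Sat(AX (AF (¬start ∨ full))) = {s : every successor in {m0, m1, m2, m3, m4, m5}} = {m0, m1, m2, m3, m4}
Sat(safe ∧ (AX (AF (¬start ∨ full)))) = {m1, m2}
AF (safe ∧ (AX (AF (¬start ∨ full)))): least fixpoint, start Z0 = {m1, m2}, add states with every successor in Z. Already a fixed point.
Sat(AF (safe ∧ (AX (AF (¬start ∨ full))))) = {m1, m2}
m1 ∈ Sat(AF (safe ∧ (AX (AF (¬start ∨ full))))) = {m1, m2}, so the formula holds at m1.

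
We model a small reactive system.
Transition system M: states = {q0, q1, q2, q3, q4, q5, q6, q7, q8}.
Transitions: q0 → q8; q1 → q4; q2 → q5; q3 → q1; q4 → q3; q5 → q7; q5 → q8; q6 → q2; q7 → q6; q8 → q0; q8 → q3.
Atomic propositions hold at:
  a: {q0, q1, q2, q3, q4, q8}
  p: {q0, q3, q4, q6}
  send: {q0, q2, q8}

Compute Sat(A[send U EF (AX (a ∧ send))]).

Sat(a ∧ send) = {q0, q2, q8}
Sat(AX (a ∧ send)) = {s : every successor in {q0, q2, q8}} = {q0, q6}
EF (AX (a ∧ send)): least fixpoint, start Z0 = {q0, q6}, add states with some successor in Z. Z1 = {q0, q6, q7, q8}; Z2 = {q0, q5, q6, q7, q8}; Z3 = {q0, q2, q5, q6, q7, q8}; fixed.
Sat(EF (AX (a ∧ send))) = {q0, q2, q5, q6, q7, q8}
A[send U EF (AX (a ∧ send))]: least fixpoint, start Z0 = Sat(EF (AX (a ∧ send))) = {q0, q2, q5, q6, q7, q8}, add states in Sat(send) with every successor in Z. Already a fixed point.
Sat(A[send U EF (AX (a ∧ send))]) = {q0, q2, q5, q6, q7, q8}

{q0, q2, q5, q6, q7, q8}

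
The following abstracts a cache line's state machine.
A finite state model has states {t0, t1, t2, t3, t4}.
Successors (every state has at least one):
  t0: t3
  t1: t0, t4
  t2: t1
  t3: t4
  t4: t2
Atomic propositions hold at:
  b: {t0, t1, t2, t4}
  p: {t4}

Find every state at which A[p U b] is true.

{t0, t1, t2, t4}

A[p U b]: least fixpoint, start Z0 = Sat(b) = {t0, t1, t2, t4}, add states in Sat(p) with every successor in Z. Already a fixed point.
Sat(A[p U b]) = {t0, t1, t2, t4}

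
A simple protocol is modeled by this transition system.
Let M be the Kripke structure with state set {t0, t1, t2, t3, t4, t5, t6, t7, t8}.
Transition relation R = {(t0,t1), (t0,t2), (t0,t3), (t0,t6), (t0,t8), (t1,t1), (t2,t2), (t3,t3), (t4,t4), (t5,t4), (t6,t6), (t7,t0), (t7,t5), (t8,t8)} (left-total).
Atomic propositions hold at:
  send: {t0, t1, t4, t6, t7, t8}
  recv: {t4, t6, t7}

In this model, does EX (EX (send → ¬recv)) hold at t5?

Sat(¬recv) = {t0, t1, t2, t3, t5, t8}
Sat(send → ¬recv) = {t0, t1, t2, t3, t5, t8}
Sat(EX (send → ¬recv)) = {s : some successor in {t0, t1, t2, t3, t5, t8}} = {t0, t1, t2, t3, t7, t8}
Sat(EX (EX (send → ¬recv))) = {s : some successor in {t0, t1, t2, t3, t7, t8}} = {t0, t1, t2, t3, t7, t8}
t5 ∉ Sat(EX (EX (send → ¬recv))) = {t0, t1, t2, t3, t7, t8}, so the formula does not hold at t5.

No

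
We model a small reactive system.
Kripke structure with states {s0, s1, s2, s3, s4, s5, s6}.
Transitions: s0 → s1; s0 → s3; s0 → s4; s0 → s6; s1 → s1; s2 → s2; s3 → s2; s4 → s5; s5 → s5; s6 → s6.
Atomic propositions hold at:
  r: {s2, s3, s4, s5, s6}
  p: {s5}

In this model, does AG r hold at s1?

AG r: greatest fixpoint, start Z0 = {s2, s3, s4, s5, s6}, keep only states in Sat with every successor in Z. Already a fixed point.
Sat(AG r) = {s2, s3, s4, s5, s6}
s1 ∉ Sat(AG r) = {s2, s3, s4, s5, s6}, so the formula does not hold at s1.

No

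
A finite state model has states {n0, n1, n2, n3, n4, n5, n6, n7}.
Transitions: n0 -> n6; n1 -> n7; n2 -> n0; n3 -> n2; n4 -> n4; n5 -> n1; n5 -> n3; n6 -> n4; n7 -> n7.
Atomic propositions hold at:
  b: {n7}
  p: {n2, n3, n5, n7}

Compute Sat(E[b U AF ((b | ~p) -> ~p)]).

Sat(~p) = {n0, n1, n4, n6}
Sat(b | ~p) = {n0, n1, n4, n6, n7}
Sat((b | ~p) -> ~p) = {n0, n1, n2, n3, n4, n5, n6}
AF ((b | ~p) -> ~p): least fixpoint, start Z0 = {n0, n1, n2, n3, n4, n5, n6}, add states with every successor in Z. Already a fixed point.
Sat(AF ((b | ~p) -> ~p)) = {n0, n1, n2, n3, n4, n5, n6}
E[b U AF ((b | ~p) -> ~p)]: least fixpoint, start Z0 = Sat(AF ((b | ~p) -> ~p)) = {n0, n1, n2, n3, n4, n5, n6}, add states in Sat(b) with some successor in Z. Already a fixed point.
Sat(E[b U AF ((b | ~p) -> ~p)]) = {n0, n1, n2, n3, n4, n5, n6}

{n0, n1, n2, n3, n4, n5, n6}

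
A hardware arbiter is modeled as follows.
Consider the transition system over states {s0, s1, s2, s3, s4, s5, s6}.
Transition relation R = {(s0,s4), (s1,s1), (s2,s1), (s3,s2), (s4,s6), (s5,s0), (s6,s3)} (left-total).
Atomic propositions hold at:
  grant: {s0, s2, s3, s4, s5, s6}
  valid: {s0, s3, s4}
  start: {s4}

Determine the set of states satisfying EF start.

{s0, s4, s5}

EF start: least fixpoint, start Z0 = {s4}, add states with some successor in Z. Z1 = {s0, s4}; Z2 = {s0, s4, s5}; fixed.
Sat(EF start) = {s0, s4, s5}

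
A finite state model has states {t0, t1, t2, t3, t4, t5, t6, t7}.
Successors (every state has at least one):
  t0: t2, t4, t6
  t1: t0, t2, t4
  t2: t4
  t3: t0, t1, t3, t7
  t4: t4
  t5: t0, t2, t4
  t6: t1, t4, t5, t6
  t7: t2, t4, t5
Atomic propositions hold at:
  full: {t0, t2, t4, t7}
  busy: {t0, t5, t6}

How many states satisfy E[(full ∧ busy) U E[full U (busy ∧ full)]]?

Sat(full ∧ busy) = {t0}
Sat(busy ∧ full) = {t0}
E[full U (busy ∧ full)]: least fixpoint, start Z0 = Sat((busy ∧ full)) = {t0}, add states in Sat(full) with some successor in Z. Already a fixed point.
Sat(E[full U (busy ∧ full)]) = {t0}
E[(full ∧ busy) U E[full U (busy ∧ full)]]: least fixpoint, start Z0 = Sat(E[full U (busy ∧ full)]) = {t0}, add states in Sat(full ∧ busy) with some successor in Z. Already a fixed point.
Sat(E[(full ∧ busy) U E[full U (busy ∧ full)]]) = {t0}
|Sat(E[(full ∧ busy) U E[full U (busy ∧ full)]])| = |{t0}| = 1.

1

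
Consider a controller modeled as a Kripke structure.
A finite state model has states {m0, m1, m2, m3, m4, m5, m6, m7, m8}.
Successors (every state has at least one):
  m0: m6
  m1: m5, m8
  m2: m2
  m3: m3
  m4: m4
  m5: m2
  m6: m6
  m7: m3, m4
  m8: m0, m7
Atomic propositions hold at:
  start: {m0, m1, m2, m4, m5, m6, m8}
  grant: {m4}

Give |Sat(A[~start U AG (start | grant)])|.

5

Sat(~start) = {m3, m7}
Sat(start | grant) = {m0, m1, m2, m4, m5, m6, m8}
AG (start | grant): greatest fixpoint, start Z0 = {m0, m1, m2, m4, m5, m6, m8}, keep only states in Sat with every successor in Z. Z1 = {m0, m1, m2, m4, m5, m6}; Z2 = {m0, m2, m4, m5, m6}; fixed.
Sat(AG (start | grant)) = {m0, m2, m4, m5, m6}
A[~start U AG (start | grant)]: least fixpoint, start Z0 = Sat(AG (start | grant)) = {m0, m2, m4, m5, m6}, add states in Sat(~start) with every successor in Z. Already a fixed point.
Sat(A[~start U AG (start | grant)]) = {m0, m2, m4, m5, m6}
|Sat(A[~start U AG (start | grant)])| = |{m0, m2, m4, m5, m6}| = 5.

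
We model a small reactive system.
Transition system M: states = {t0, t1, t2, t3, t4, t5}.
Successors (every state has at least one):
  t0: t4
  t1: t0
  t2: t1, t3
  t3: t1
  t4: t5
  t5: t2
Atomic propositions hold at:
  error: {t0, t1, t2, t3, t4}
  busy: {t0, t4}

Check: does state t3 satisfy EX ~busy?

Sat(~busy) = {t1, t2, t3, t5}
Sat(EX ~busy) = {s : some successor in {t1, t2, t3, t5}} = {t2, t3, t4, t5}
t3 ∈ Sat(EX ~busy) = {t2, t3, t4, t5}, so the formula holds at t3.

Yes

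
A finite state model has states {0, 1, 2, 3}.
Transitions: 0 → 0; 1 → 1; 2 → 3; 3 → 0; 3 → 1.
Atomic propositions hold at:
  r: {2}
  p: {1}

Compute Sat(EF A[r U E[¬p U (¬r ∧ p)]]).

{1, 2, 3}

Sat(¬p) = {0, 2, 3}
Sat(¬r) = {0, 1, 3}
Sat(¬r ∧ p) = {1}
E[¬p U (¬r ∧ p)]: least fixpoint, start Z0 = Sat((¬r ∧ p)) = {1}, add states in Sat(¬p) with some successor in Z. Z1 = {1, 3}; Z2 = {1, 2, 3}; fixed.
Sat(E[¬p U (¬r ∧ p)]) = {1, 2, 3}
A[r U E[¬p U (¬r ∧ p)]]: least fixpoint, start Z0 = Sat(E[¬p U (¬r ∧ p)]) = {1, 2, 3}, add states in Sat(r) with every successor in Z. Already a fixed point.
Sat(A[r U E[¬p U (¬r ∧ p)]]) = {1, 2, 3}
EF A[r U E[¬p U (¬r ∧ p)]]: least fixpoint, start Z0 = {1, 2, 3}, add states with some successor in Z. Already a fixed point.
Sat(EF A[r U E[¬p U (¬r ∧ p)]]) = {1, 2, 3}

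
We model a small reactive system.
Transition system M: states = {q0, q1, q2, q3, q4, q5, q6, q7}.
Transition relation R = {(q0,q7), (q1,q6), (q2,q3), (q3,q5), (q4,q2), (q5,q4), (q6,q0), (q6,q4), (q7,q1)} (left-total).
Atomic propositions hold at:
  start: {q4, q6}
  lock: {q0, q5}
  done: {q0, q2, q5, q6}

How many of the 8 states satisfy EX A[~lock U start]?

Sat(~lock) = {q1, q2, q3, q4, q6, q7}
A[~lock U start]: least fixpoint, start Z0 = Sat(start) = {q4, q6}, add states in Sat(~lock) with every successor in Z. Z1 = {q1, q4, q6}; Z2 = {q1, q4, q6, q7}; fixed.
Sat(A[~lock U start]) = {q1, q4, q6, q7}
Sat(EX A[~lock U start]) = {s : some successor in {q1, q4, q6, q7}} = {q0, q1, q5, q6, q7}
|Sat(EX A[~lock U start])| = |{q0, q1, q5, q6, q7}| = 5.

5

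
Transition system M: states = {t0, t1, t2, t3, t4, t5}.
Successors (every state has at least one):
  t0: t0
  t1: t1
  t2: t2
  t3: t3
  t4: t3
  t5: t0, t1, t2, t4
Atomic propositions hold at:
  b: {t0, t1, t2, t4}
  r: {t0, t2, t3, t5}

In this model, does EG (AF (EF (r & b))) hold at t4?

No

Sat(r & b) = {t0, t2}
EF (r & b): least fixpoint, start Z0 = {t0, t2}, add states with some successor in Z. Z1 = {t0, t2, t5}; fixed.
Sat(EF (r & b)) = {t0, t2, t5}
AF (EF (r & b)): least fixpoint, start Z0 = {t0, t2, t5}, add states with every successor in Z. Already a fixed point.
Sat(AF (EF (r & b))) = {t0, t2, t5}
EG (AF (EF (r & b))): greatest fixpoint, start Z0 = {t0, t2, t5}, keep only states in Sat with some successor in Z. Already a fixed point.
Sat(EG (AF (EF (r & b)))) = {t0, t2, t5}
t4 ∉ Sat(EG (AF (EF (r & b)))) = {t0, t2, t5}, so the formula does not hold at t4.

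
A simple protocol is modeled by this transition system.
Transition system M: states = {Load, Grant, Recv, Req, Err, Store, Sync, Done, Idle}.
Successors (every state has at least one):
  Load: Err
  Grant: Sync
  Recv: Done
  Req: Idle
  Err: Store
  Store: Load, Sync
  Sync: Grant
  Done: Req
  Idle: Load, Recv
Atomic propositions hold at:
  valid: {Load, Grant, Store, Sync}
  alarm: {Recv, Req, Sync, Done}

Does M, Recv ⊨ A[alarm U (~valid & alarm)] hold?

Sat(~valid) = {Recv, Req, Err, Done, Idle}
Sat(~valid & alarm) = {Recv, Req, Done}
A[alarm U (~valid & alarm)]: least fixpoint, start Z0 = Sat((~valid & alarm)) = {Recv, Req, Done}, add states in Sat(alarm) with every successor in Z. Already a fixed point.
Sat(A[alarm U (~valid & alarm)]) = {Recv, Req, Done}
Recv ∈ Sat(A[alarm U (~valid & alarm)]) = {Recv, Req, Done}, so the formula holds at Recv.

Yes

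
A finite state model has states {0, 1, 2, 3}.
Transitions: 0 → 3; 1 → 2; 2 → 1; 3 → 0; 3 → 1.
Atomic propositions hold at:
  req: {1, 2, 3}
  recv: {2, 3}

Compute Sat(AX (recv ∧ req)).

{0, 1}

Sat(recv ∧ req) = {2, 3}
Sat(AX (recv ∧ req)) = {s : every successor in {2, 3}} = {0, 1}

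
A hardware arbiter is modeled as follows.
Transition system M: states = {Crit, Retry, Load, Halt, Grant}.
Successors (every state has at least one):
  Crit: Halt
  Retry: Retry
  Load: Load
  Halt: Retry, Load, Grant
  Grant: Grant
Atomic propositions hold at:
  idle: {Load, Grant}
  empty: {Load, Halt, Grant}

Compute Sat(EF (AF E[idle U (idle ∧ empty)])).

{Crit, Load, Halt, Grant}

Sat(idle ∧ empty) = {Load, Grant}
E[idle U (idle ∧ empty)]: least fixpoint, start Z0 = Sat((idle ∧ empty)) = {Load, Grant}, add states in Sat(idle) with some successor in Z. Already a fixed point.
Sat(E[idle U (idle ∧ empty)]) = {Load, Grant}
AF E[idle U (idle ∧ empty)]: least fixpoint, start Z0 = {Load, Grant}, add states with every successor in Z. Already a fixed point.
Sat(AF E[idle U (idle ∧ empty)]) = {Load, Grant}
EF (AF E[idle U (idle ∧ empty)]): least fixpoint, start Z0 = {Load, Grant}, add states with some successor in Z. Z1 = {Load, Halt, Grant}; Z2 = {Crit, Load, Halt, Grant}; fixed.
Sat(EF (AF E[idle U (idle ∧ empty)])) = {Crit, Load, Halt, Grant}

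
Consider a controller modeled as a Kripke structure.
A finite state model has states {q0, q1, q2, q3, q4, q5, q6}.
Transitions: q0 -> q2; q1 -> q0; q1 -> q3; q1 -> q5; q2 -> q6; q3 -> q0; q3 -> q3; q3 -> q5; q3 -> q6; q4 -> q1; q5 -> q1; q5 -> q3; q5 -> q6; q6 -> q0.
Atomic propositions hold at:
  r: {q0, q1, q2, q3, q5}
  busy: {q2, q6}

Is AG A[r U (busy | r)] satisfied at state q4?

Sat(busy | r) = {q0, q1, q2, q3, q5, q6}
A[r U (busy | r)]: least fixpoint, start Z0 = Sat((busy | r)) = {q0, q1, q2, q3, q5, q6}, add states in Sat(r) with every successor in Z. Already a fixed point.
Sat(A[r U (busy | r)]) = {q0, q1, q2, q3, q5, q6}
AG A[r U (busy | r)]: greatest fixpoint, start Z0 = {q0, q1, q2, q3, q5, q6}, keep only states in Sat with every successor in Z. Already a fixed point.
Sat(AG A[r U (busy | r)]) = {q0, q1, q2, q3, q5, q6}
q4 ∉ Sat(AG A[r U (busy | r)]) = {q0, q1, q2, q3, q5, q6}, so the formula does not hold at q4.

No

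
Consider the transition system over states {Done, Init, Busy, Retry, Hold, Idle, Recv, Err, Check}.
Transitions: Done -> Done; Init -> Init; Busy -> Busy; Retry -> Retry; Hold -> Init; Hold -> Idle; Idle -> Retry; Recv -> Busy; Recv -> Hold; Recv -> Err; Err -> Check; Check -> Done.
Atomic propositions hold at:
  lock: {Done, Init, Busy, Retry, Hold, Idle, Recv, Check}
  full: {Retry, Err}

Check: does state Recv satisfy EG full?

No

EG full: greatest fixpoint, start Z0 = {Retry, Err}, keep only states in Sat with some successor in Z. Z1 = {Retry}; fixed.
Sat(EG full) = {Retry}
Recv ∉ Sat(EG full) = {Retry}, so the formula does not hold at Recv.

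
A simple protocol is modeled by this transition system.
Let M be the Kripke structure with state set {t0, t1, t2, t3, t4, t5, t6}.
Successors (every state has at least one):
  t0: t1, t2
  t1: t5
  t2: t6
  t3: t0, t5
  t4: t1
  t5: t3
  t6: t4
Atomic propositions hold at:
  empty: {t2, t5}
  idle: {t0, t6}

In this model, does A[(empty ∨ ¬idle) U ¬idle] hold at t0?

No

Sat(¬idle) = {t1, t2, t3, t4, t5}
Sat(empty ∨ ¬idle) = {t1, t2, t3, t4, t5}
A[(empty ∨ ¬idle) U ¬idle]: least fixpoint, start Z0 = Sat(¬idle) = {t1, t2, t3, t4, t5}, add states in Sat(empty ∨ ¬idle) with every successor in Z. Already a fixed point.
Sat(A[(empty ∨ ¬idle) U ¬idle]) = {t1, t2, t3, t4, t5}
t0 ∉ Sat(A[(empty ∨ ¬idle) U ¬idle]) = {t1, t2, t3, t4, t5}, so the formula does not hold at t0.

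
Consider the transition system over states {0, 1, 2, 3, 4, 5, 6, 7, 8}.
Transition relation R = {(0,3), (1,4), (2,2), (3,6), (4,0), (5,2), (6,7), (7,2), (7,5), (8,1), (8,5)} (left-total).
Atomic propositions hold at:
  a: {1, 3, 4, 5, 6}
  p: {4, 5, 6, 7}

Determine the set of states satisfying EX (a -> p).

Sat(a -> p) = {0, 2, 4, 5, 6, 7, 8}
Sat(EX (a -> p)) = {s : some successor in {0, 2, 4, 5, 6, 7, 8}} = {1, 2, 3, 4, 5, 6, 7, 8}

{1, 2, 3, 4, 5, 6, 7, 8}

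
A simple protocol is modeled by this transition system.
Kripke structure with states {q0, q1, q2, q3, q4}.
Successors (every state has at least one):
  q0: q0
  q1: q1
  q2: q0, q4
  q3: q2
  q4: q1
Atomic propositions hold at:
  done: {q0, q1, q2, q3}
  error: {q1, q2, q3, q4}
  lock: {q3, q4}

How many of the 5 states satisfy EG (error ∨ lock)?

Sat(error ∨ lock) = {q1, q2, q3, q4}
EG (error ∨ lock): greatest fixpoint, start Z0 = {q1, q2, q3, q4}, keep only states in Sat with some successor in Z. Already a fixed point.
Sat(EG (error ∨ lock)) = {q1, q2, q3, q4}
|Sat(EG (error ∨ lock))| = |{q1, q2, q3, q4}| = 4.

4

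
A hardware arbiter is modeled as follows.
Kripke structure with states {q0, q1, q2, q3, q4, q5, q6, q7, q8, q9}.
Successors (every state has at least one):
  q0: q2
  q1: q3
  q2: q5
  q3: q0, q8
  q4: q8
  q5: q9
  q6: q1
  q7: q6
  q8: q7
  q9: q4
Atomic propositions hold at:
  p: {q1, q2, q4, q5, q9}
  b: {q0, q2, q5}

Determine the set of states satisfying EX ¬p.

{q1, q3, q4, q7, q8}

Sat(¬p) = {q0, q3, q6, q7, q8}
Sat(EX ¬p) = {s : some successor in {q0, q3, q6, q7, q8}} = {q1, q3, q4, q7, q8}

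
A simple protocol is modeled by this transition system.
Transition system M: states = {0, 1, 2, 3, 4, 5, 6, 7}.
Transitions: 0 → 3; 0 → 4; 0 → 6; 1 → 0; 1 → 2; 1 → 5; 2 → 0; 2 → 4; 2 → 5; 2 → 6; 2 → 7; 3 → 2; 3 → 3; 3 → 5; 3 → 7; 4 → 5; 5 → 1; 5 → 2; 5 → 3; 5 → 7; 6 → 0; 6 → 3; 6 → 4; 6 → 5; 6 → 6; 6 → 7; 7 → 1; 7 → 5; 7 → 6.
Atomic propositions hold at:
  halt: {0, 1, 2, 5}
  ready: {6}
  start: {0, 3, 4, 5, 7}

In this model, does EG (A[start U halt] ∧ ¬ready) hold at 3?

No

A[start U halt]: least fixpoint, start Z0 = Sat(halt) = {0, 1, 2, 5}, add states in Sat(start) with every successor in Z. Z1 = {0, 1, 2, 4, 5}; fixed.
Sat(A[start U halt]) = {0, 1, 2, 4, 5}
Sat(¬ready) = {0, 1, 2, 3, 4, 5, 7}
Sat(A[start U halt] ∧ ¬ready) = {0, 1, 2, 4, 5}
EG (A[start U halt] ∧ ¬ready): greatest fixpoint, start Z0 = {0, 1, 2, 4, 5}, keep only states in Sat with some successor in Z. Already a fixed point.
Sat(EG (A[start U halt] ∧ ¬ready)) = {0, 1, 2, 4, 5}
3 ∉ Sat(EG (A[start U halt] ∧ ¬ready)) = {0, 1, 2, 4, 5}, so the formula does not hold at 3.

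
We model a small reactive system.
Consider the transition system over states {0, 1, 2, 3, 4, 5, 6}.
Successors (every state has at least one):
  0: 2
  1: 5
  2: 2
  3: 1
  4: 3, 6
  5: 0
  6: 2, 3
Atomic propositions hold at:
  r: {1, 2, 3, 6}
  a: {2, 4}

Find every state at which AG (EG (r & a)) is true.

Sat(r & a) = {2}
EG (r & a): greatest fixpoint, start Z0 = {2}, keep only states in Sat with some successor in Z. Already a fixed point.
Sat(EG (r & a)) = {2}
AG (EG (r & a)): greatest fixpoint, start Z0 = {2}, keep only states in Sat with every successor in Z. Already a fixed point.
Sat(AG (EG (r & a))) = {2}

{2}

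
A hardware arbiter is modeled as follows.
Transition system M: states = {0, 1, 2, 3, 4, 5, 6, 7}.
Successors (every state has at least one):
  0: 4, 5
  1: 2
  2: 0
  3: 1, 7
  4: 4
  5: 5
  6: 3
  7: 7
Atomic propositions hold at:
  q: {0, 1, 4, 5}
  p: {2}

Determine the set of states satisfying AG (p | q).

{0, 1, 2, 4, 5}

Sat(p | q) = {0, 1, 2, 4, 5}
AG (p | q): greatest fixpoint, start Z0 = {0, 1, 2, 4, 5}, keep only states in Sat with every successor in Z. Already a fixed point.
Sat(AG (p | q)) = {0, 1, 2, 4, 5}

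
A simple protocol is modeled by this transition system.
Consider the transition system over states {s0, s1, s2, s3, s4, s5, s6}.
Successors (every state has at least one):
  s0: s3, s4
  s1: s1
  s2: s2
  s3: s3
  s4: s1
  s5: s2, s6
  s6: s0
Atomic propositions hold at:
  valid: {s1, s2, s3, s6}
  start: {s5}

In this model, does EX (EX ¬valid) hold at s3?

No

Sat(¬valid) = {s0, s4, s5}
Sat(EX ¬valid) = {s : some successor in {s0, s4, s5}} = {s0, s6}
Sat(EX (EX ¬valid)) = {s : some successor in {s0, s6}} = {s5, s6}
s3 ∉ Sat(EX (EX ¬valid)) = {s5, s6}, so the formula does not hold at s3.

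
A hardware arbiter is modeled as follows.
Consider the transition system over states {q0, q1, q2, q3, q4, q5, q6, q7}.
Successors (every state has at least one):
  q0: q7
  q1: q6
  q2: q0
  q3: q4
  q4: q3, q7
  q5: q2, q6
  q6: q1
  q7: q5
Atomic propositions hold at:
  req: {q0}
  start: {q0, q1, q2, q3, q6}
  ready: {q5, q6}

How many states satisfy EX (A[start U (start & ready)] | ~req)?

Sat(start & ready) = {q6}
A[start U (start & ready)]: least fixpoint, start Z0 = Sat((start & ready)) = {q6}, add states in Sat(start) with every successor in Z. Z1 = {q1, q6}; fixed.
Sat(A[start U (start & ready)]) = {q1, q6}
Sat(~req) = {q1, q2, q3, q4, q5, q6, q7}
Sat(A[start U (start & ready)] | ~req) = {q1, q2, q3, q4, q5, q6, q7}
Sat(EX (A[start U (start & ready)] | ~req)) = {s : some successor in {q1, q2, q3, q4, q5, q6, q7}} = {q0, q1, q3, q4, q5, q6, q7}
|Sat(EX (A[start U (start & ready)] | ~req))| = |{q0, q1, q3, q4, q5, q6, q7}| = 7.

7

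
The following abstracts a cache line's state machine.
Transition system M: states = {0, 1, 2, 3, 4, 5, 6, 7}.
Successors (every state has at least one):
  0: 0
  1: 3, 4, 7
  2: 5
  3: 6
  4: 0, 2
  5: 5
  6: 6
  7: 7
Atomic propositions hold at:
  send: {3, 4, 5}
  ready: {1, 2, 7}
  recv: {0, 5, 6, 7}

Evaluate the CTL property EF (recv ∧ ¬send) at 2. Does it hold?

Sat(¬send) = {0, 1, 2, 6, 7}
Sat(recv ∧ ¬send) = {0, 6, 7}
EF (recv ∧ ¬send): least fixpoint, start Z0 = {0, 6, 7}, add states with some successor in Z. Z1 = {0, 1, 3, 4, 6, 7}; fixed.
Sat(EF (recv ∧ ¬send)) = {0, 1, 3, 4, 6, 7}
2 ∉ Sat(EF (recv ∧ ¬send)) = {0, 1, 3, 4, 6, 7}, so the formula does not hold at 2.

No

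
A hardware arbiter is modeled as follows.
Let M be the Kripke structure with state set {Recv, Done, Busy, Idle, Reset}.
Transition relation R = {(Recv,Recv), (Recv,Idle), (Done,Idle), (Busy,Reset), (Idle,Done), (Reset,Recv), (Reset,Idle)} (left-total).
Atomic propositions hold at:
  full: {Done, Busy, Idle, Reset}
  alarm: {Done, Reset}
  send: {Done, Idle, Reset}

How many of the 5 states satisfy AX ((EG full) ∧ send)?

EG full: greatest fixpoint, start Z0 = {Done, Busy, Idle, Reset}, keep only states in Sat with some successor in Z. Already a fixed point.
Sat(EG full) = {Done, Busy, Idle, Reset}
Sat((EG full) ∧ send) = {Done, Idle, Reset}
Sat(AX ((EG full) ∧ send)) = {s : every successor in {Done, Idle, Reset}} = {Done, Busy, Idle}
|Sat(AX ((EG full) ∧ send))| = |{Done, Busy, Idle}| = 3.

3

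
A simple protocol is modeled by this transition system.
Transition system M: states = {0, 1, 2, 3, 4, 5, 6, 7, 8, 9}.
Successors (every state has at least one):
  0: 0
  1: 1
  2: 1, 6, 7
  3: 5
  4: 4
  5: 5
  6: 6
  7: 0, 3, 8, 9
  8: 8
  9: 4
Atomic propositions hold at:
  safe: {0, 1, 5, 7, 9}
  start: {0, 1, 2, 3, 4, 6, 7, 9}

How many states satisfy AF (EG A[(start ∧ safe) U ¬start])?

Sat(start ∧ safe) = {0, 1, 7, 9}
Sat(¬start) = {5, 8}
A[(start ∧ safe) U ¬start]: least fixpoint, start Z0 = Sat(¬start) = {5, 8}, add states in Sat(start ∧ safe) with every successor in Z. Already a fixed point.
Sat(A[(start ∧ safe) U ¬start]) = {5, 8}
EG A[(start ∧ safe) U ¬start]: greatest fixpoint, start Z0 = {5, 8}, keep only states in Sat with some successor in Z. Already a fixed point.
Sat(EG A[(start ∧ safe) U ¬start]) = {5, 8}
AF (EG A[(start ∧ safe) U ¬start]): least fixpoint, start Z0 = {5, 8}, add states with every successor in Z. Z1 = {3, 5, 8}; fixed.
Sat(AF (EG A[(start ∧ safe) U ¬start])) = {3, 5, 8}
|Sat(AF (EG A[(start ∧ safe) U ¬start]))| = |{3, 5, 8}| = 3.

3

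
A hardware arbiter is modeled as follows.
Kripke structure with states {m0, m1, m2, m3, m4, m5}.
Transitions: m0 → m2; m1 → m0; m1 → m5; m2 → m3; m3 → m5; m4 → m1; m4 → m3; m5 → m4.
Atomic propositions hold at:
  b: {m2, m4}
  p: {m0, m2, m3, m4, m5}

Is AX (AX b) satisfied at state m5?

No

Sat(AX b) = {s : every successor in {m2, m4}} = {m0, m5}
Sat(AX (AX b)) = {s : every successor in {m0, m5}} = {m1, m3}
m5 ∉ Sat(AX (AX b)) = {m1, m3}, so the formula does not hold at m5.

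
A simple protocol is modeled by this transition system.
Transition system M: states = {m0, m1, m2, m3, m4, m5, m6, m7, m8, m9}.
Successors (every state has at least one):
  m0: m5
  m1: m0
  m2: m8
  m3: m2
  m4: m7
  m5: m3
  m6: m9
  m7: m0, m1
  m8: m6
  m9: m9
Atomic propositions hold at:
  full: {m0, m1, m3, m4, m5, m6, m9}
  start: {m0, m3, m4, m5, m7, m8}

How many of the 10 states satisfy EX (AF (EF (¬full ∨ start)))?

Sat(¬full) = {m2, m7, m8}
Sat(¬full ∨ start) = {m0, m2, m3, m4, m5, m7, m8}
EF (¬full ∨ start): least fixpoint, start Z0 = {m0, m2, m3, m4, m5, m7, m8}, add states with some successor in Z. Z1 = {m0, m1, m2, m3, m4, m5, m7, m8}; fixed.
Sat(EF (¬full ∨ start)) = {m0, m1, m2, m3, m4, m5, m7, m8}
AF (EF (¬full ∨ start)): least fixpoint, start Z0 = {m0, m1, m2, m3, m4, m5, m7, m8}, add states with every successor in Z. Already a fixed point.
Sat(AF (EF (¬full ∨ start))) = {m0, m1, m2, m3, m4, m5, m7, m8}
Sat(EX (AF (EF (¬full ∨ start)))) = {s : some successor in {m0, m1, m2, m3, m4, m5, m7, m8}} = {m0, m1, m2, m3, m4, m5, m7}
|Sat(EX (AF (EF (¬full ∨ start))))| = |{m0, m1, m2, m3, m4, m5, m7}| = 7.

7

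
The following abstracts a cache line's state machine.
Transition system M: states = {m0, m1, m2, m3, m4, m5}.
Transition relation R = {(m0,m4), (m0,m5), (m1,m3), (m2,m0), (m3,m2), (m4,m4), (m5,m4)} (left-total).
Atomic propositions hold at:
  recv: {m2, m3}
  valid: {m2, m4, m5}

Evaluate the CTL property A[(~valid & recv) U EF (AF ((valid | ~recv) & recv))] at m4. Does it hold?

Sat(~valid) = {m0, m1, m3}
Sat(~valid & recv) = {m3}
Sat(~recv) = {m0, m1, m4, m5}
Sat(valid | ~recv) = {m0, m1, m2, m4, m5}
Sat((valid | ~recv) & recv) = {m2}
AF ((valid | ~recv) & recv): least fixpoint, start Z0 = {m2}, add states with every successor in Z. Z1 = {m2, m3}; Z2 = {m1, m2, m3}; fixed.
Sat(AF ((valid | ~recv) & recv)) = {m1, m2, m3}
EF (AF ((valid | ~recv) & recv)): least fixpoint, start Z0 = {m1, m2, m3}, add states with some successor in Z. Already a fixed point.
Sat(EF (AF ((valid | ~recv) & recv))) = {m1, m2, m3}
A[(~valid & recv) U EF (AF ((valid | ~recv) & recv))]: least fixpoint, start Z0 = Sat(EF (AF ((valid | ~recv) & recv))) = {m1, m2, m3}, add states in Sat(~valid & recv) with every successor in Z. Already a fixed point.
Sat(A[(~valid & recv) U EF (AF ((valid | ~recv) & recv))]) = {m1, m2, m3}
m4 ∉ Sat(A[(~valid & recv) U EF (AF ((valid | ~recv) & recv))]) = {m1, m2, m3}, so the formula does not hold at m4.

No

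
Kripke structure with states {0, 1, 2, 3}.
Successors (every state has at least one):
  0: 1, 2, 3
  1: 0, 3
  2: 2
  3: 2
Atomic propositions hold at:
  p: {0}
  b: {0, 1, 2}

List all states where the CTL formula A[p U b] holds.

{0, 1, 2}

A[p U b]: least fixpoint, start Z0 = Sat(b) = {0, 1, 2}, add states in Sat(p) with every successor in Z. Already a fixed point.
Sat(A[p U b]) = {0, 1, 2}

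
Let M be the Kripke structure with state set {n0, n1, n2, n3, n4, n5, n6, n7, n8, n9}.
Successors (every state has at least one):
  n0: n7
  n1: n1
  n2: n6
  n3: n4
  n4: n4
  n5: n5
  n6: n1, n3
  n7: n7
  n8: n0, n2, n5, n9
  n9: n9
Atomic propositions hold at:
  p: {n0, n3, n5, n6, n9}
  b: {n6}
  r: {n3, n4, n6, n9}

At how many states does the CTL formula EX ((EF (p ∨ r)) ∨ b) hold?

Sat(p ∨ r) = {n0, n3, n4, n5, n6, n9}
EF (p ∨ r): least fixpoint, start Z0 = {n0, n3, n4, n5, n6, n9}, add states with some successor in Z. Z1 = {n0, n2, n3, n4, n5, n6, n8, n9}; fixed.
Sat(EF (p ∨ r)) = {n0, n2, n3, n4, n5, n6, n8, n9}
Sat((EF (p ∨ r)) ∨ b) = {n0, n2, n3, n4, n5, n6, n8, n9}
Sat(EX ((EF (p ∨ r)) ∨ b)) = {s : some successor in {n0, n2, n3, n4, n5, n6, n8, n9}} = {n2, n3, n4, n5, n6, n8, n9}
|Sat(EX ((EF (p ∨ r)) ∨ b))| = |{n2, n3, n4, n5, n6, n8, n9}| = 7.

7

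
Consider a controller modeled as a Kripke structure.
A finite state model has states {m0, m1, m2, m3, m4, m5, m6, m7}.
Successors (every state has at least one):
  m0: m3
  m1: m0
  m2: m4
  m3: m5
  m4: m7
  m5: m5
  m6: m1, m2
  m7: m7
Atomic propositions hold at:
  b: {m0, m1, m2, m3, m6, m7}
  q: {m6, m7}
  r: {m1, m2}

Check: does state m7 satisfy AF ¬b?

Sat(¬b) = {m4, m5}
AF ¬b: least fixpoint, start Z0 = {m4, m5}, add states with every successor in Z. Z1 = {m2, m3, m4, m5}; Z2 = {m0, m2, m3, m4, m5}; Z3 = {m0, m1, m2, m3, m4, m5}; Z4 = {m0, m1, m2, m3, m4, m5, m6}; fixed.
Sat(AF ¬b) = {m0, m1, m2, m3, m4, m5, m6}
m7 ∉ Sat(AF ¬b) = {m0, m1, m2, m3, m4, m5, m6}, so the formula does not hold at m7.

No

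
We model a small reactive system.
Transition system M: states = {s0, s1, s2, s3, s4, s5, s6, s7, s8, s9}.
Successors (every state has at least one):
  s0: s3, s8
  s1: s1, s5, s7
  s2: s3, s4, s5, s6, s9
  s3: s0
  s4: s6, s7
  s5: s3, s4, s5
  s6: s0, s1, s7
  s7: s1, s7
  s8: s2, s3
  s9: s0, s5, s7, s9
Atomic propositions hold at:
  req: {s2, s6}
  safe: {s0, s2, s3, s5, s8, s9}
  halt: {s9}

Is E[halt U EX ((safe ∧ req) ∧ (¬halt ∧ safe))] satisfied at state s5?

Sat(safe ∧ req) = {s2}
Sat(¬halt) = {s0, s1, s2, s3, s4, s5, s6, s7, s8}
Sat(¬halt ∧ safe) = {s0, s2, s3, s5, s8}
Sat((safe ∧ req) ∧ (¬halt ∧ safe)) = {s2}
Sat(EX ((safe ∧ req) ∧ (¬halt ∧ safe))) = {s : some successor in {s2}} = {s8}
E[halt U EX ((safe ∧ req) ∧ (¬halt ∧ safe))]: least fixpoint, start Z0 = Sat(EX ((safe ∧ req) ∧ (¬halt ∧ safe))) = {s8}, add states in Sat(halt) with some successor in Z. Already a fixed point.
Sat(E[halt U EX ((safe ∧ req) ∧ (¬halt ∧ safe))]) = {s8}
s5 ∉ Sat(E[halt U EX ((safe ∧ req) ∧ (¬halt ∧ safe))]) = {s8}, so the formula does not hold at s5.

No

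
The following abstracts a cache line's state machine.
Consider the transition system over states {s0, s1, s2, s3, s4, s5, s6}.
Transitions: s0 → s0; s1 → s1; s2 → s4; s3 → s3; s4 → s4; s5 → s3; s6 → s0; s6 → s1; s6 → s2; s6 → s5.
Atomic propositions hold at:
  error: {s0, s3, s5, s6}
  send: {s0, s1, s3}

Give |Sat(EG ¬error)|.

3

Sat(¬error) = {s1, s2, s4}
EG ¬error: greatest fixpoint, start Z0 = {s1, s2, s4}, keep only states in Sat with some successor in Z. Already a fixed point.
Sat(EG ¬error) = {s1, s2, s4}
|Sat(EG ¬error)| = |{s1, s2, s4}| = 3.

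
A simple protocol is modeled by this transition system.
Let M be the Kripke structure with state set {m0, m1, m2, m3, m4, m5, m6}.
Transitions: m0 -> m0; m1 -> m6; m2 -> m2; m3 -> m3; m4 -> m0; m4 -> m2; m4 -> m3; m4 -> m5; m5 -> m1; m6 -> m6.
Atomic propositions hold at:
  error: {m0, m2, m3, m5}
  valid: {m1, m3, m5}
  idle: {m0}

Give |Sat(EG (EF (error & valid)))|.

2

Sat(error & valid) = {m3, m5}
EF (error & valid): least fixpoint, start Z0 = {m3, m5}, add states with some successor in Z. Z1 = {m3, m4, m5}; fixed.
Sat(EF (error & valid)) = {m3, m4, m5}
EG (EF (error & valid)): greatest fixpoint, start Z0 = {m3, m4, m5}, keep only states in Sat with some successor in Z. Z1 = {m3, m4}; fixed.
Sat(EG (EF (error & valid))) = {m3, m4}
|Sat(EG (EF (error & valid)))| = |{m3, m4}| = 2.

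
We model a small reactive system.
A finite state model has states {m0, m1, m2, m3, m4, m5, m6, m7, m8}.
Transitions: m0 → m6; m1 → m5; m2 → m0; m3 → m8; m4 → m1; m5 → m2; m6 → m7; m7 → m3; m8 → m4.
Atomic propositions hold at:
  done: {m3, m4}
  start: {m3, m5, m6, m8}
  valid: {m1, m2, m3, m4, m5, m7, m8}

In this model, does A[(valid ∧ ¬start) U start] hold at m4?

Yes

Sat(¬start) = {m0, m1, m2, m4, m7}
Sat(valid ∧ ¬start) = {m1, m2, m4, m7}
A[(valid ∧ ¬start) U start]: least fixpoint, start Z0 = Sat(start) = {m3, m5, m6, m8}, add states in Sat(valid ∧ ¬start) with every successor in Z. Z1 = {m1, m3, m5, m6, m7, m8}; Z2 = {m1, m3, m4, m5, m6, m7, m8}; fixed.
Sat(A[(valid ∧ ¬start) U start]) = {m1, m3, m4, m5, m6, m7, m8}
m4 ∈ Sat(A[(valid ∧ ¬start) U start]) = {m1, m3, m4, m5, m6, m7, m8}, so the formula holds at m4.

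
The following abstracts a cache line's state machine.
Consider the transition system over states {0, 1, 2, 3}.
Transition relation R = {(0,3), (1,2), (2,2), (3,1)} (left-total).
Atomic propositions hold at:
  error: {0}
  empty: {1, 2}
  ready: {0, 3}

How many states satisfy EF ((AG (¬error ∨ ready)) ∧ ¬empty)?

2

Sat(¬error) = {1, 2, 3}
Sat(¬error ∨ ready) = {0, 1, 2, 3}
AG (¬error ∨ ready): greatest fixpoint, start Z0 = {0, 1, 2, 3}, keep only states in Sat with every successor in Z. Already a fixed point.
Sat(AG (¬error ∨ ready)) = {0, 1, 2, 3}
Sat(¬empty) = {0, 3}
Sat((AG (¬error ∨ ready)) ∧ ¬empty) = {0, 3}
EF ((AG (¬error ∨ ready)) ∧ ¬empty): least fixpoint, start Z0 = {0, 3}, add states with some successor in Z. Already a fixed point.
Sat(EF ((AG (¬error ∨ ready)) ∧ ¬empty)) = {0, 3}
|Sat(EF ((AG (¬error ∨ ready)) ∧ ¬empty))| = |{0, 3}| = 2.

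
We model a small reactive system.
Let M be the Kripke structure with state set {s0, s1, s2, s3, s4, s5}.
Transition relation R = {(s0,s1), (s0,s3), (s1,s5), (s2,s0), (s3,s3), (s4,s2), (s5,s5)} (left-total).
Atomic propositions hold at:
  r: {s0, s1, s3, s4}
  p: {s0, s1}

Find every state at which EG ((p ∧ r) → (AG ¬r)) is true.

{s3, s5}

Sat(p ∧ r) = {s0, s1}
Sat(¬r) = {s2, s5}
AG ¬r: greatest fixpoint, start Z0 = {s2, s5}, keep only states in Sat with every successor in Z. Z1 = {s5}; fixed.
Sat(AG ¬r) = {s5}
Sat((p ∧ r) → (AG ¬r)) = {s2, s3, s4, s5}
EG ((p ∧ r) → (AG ¬r)): greatest fixpoint, start Z0 = {s2, s3, s4, s5}, keep only states in Sat with some successor in Z. Z1 = {s3, s4, s5}; Z2 = {s3, s5}; fixed.
Sat(EG ((p ∧ r) → (AG ¬r))) = {s3, s5}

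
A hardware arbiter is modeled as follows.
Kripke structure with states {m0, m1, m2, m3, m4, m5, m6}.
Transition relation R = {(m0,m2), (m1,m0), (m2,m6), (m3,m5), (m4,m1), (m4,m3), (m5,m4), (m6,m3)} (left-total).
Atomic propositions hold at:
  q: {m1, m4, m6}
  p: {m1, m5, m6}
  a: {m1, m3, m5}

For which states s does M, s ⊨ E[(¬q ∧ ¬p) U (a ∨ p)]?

Sat(¬q) = {m0, m2, m3, m5}
Sat(¬p) = {m0, m2, m3, m4}
Sat(¬q ∧ ¬p) = {m0, m2, m3}
Sat(a ∨ p) = {m1, m3, m5, m6}
E[(¬q ∧ ¬p) U (a ∨ p)]: least fixpoint, start Z0 = Sat((a ∨ p)) = {m1, m3, m5, m6}, add states in Sat(¬q ∧ ¬p) with some successor in Z. Z1 = {m1, m2, m3, m5, m6}; Z2 = {m0, m1, m2, m3, m5, m6}; fixed.
Sat(E[(¬q ∧ ¬p) U (a ∨ p)]) = {m0, m1, m2, m3, m5, m6}

{m0, m1, m2, m3, m5, m6}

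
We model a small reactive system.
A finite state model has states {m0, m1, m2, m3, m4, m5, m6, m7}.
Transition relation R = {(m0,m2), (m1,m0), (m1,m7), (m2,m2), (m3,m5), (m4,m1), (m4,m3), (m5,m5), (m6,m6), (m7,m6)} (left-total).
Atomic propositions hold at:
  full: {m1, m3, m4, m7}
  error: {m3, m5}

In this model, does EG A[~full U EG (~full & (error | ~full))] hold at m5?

Sat(~full) = {m0, m2, m5, m6}
Sat(error | ~full) = {m0, m2, m3, m5, m6}
Sat(~full & (error | ~full)) = {m0, m2, m5, m6}
EG (~full & (error | ~full)): greatest fixpoint, start Z0 = {m0, m2, m5, m6}, keep only states in Sat with some successor in Z. Already a fixed point.
Sat(EG (~full & (error | ~full))) = {m0, m2, m5, m6}
A[~full U EG (~full & (error | ~full))]: least fixpoint, start Z0 = Sat(EG (~full & (error | ~full))) = {m0, m2, m5, m6}, add states in Sat(~full) with every successor in Z. Already a fixed point.
Sat(A[~full U EG (~full & (error | ~full))]) = {m0, m2, m5, m6}
EG A[~full U EG (~full & (error | ~full))]: greatest fixpoint, start Z0 = {m0, m2, m5, m6}, keep only states in Sat with some successor in Z. Already a fixed point.
Sat(EG A[~full U EG (~full & (error | ~full))]) = {m0, m2, m5, m6}
m5 ∈ Sat(EG A[~full U EG (~full & (error | ~full))]) = {m0, m2, m5, m6}, so the formula holds at m5.

Yes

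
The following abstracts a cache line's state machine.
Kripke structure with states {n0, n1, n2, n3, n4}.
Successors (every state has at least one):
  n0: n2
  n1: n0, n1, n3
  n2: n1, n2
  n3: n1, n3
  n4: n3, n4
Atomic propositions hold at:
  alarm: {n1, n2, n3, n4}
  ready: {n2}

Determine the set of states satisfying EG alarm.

{n1, n2, n3, n4}

EG alarm: greatest fixpoint, start Z0 = {n1, n2, n3, n4}, keep only states in Sat with some successor in Z. Already a fixed point.
Sat(EG alarm) = {n1, n2, n3, n4}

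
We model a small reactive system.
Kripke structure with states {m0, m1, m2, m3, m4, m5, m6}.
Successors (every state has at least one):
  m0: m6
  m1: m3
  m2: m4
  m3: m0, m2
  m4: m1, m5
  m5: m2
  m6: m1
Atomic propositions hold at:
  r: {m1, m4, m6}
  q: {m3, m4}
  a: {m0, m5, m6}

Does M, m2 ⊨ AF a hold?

AF a: least fixpoint, start Z0 = {m0, m5, m6}, add states with every successor in Z. Already a fixed point.
Sat(AF a) = {m0, m5, m6}
m2 ∉ Sat(AF a) = {m0, m5, m6}, so the formula does not hold at m2.

No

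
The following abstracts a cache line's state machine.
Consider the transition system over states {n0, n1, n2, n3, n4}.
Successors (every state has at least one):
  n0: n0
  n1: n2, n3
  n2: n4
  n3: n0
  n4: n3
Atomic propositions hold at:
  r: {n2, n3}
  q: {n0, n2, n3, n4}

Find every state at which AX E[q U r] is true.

E[q U r]: least fixpoint, start Z0 = Sat(r) = {n2, n3}, add states in Sat(q) with some successor in Z. Z1 = {n2, n3, n4}; fixed.
Sat(E[q U r]) = {n2, n3, n4}
Sat(AX E[q U r]) = {s : every successor in {n2, n3, n4}} = {n1, n2, n4}

{n1, n2, n4}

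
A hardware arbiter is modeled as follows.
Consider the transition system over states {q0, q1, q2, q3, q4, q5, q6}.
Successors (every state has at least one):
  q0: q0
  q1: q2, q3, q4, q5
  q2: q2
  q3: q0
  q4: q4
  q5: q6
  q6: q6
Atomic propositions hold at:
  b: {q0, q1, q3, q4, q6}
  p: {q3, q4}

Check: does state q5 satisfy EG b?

EG b: greatest fixpoint, start Z0 = {q0, q1, q3, q4, q6}, keep only states in Sat with some successor in Z. Already a fixed point.
Sat(EG b) = {q0, q1, q3, q4, q6}
q5 ∉ Sat(EG b) = {q0, q1, q3, q4, q6}, so the formula does not hold at q5.

No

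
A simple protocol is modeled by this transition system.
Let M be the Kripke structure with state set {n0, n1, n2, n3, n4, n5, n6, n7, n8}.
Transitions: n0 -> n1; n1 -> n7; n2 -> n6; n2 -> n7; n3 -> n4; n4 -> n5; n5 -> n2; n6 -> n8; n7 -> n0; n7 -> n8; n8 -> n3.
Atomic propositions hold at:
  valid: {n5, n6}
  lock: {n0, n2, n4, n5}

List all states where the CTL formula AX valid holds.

{n4}

Sat(AX valid) = {s : every successor in {n5, n6}} = {n4}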